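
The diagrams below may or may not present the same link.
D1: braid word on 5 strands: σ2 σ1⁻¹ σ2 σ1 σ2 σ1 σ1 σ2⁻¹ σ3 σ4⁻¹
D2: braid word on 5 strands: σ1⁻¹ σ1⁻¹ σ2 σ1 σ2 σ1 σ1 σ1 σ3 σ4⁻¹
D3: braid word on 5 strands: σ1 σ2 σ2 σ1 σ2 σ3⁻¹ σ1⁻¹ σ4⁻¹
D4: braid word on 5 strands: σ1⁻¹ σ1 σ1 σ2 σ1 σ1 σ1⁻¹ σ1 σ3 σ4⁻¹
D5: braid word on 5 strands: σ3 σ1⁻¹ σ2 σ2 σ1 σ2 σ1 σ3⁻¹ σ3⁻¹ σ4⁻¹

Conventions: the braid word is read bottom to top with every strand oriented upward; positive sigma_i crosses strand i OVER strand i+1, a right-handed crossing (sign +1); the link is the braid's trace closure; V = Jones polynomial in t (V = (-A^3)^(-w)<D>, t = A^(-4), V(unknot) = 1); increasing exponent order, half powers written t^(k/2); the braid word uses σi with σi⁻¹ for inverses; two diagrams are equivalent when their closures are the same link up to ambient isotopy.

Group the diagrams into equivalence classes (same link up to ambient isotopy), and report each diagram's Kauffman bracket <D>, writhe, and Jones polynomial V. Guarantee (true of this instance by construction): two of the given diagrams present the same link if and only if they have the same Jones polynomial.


grouping into links: {D1, D2, D3, D4, D5}
V(D1) = t + t^3 - t^4  (w +4, c 10, <D> = -A^-4 + 1 + A^8)
V(D2) = t + t^3 - t^4  [10 crossings, <D> = -A^-4 + 1 + A^8, w = +4]
D3 (bracket -A^-10 + A^-6 + A^2; 8 crossings at w = +2): V = t + t^3 - t^4
V(D4) = t + t^3 - t^4  (w +4, c 10, <D> = -A^-4 + 1 + A^8)
V(D5) = t + t^3 - t^4  [10 crossings, <D> = -A^-10 + A^-6 + A^2, w = +2]
key observation: all 5 diagrams share one V(t), hence one class


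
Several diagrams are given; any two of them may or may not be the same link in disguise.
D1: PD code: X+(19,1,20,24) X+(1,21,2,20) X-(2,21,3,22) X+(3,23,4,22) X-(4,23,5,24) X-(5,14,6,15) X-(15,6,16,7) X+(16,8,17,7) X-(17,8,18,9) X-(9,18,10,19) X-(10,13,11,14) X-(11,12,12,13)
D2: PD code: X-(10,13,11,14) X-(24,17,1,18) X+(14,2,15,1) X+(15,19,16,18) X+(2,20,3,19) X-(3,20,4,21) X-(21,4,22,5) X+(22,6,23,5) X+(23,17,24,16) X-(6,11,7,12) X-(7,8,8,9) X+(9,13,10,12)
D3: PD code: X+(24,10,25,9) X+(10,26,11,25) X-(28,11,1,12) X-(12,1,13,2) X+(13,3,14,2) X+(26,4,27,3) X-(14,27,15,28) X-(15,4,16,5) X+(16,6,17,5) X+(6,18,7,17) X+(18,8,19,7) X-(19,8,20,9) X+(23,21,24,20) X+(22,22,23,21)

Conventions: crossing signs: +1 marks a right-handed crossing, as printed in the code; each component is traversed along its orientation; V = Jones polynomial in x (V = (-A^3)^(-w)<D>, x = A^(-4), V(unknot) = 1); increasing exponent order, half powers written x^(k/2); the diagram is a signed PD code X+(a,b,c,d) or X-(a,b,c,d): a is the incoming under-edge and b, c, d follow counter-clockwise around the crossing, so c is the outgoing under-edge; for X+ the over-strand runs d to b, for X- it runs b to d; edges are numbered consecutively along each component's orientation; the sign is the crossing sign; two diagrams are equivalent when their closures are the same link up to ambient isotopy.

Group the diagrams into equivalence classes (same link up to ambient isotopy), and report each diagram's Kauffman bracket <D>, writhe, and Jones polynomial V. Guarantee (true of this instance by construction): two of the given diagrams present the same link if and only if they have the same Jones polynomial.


equivalence classes: {D1} | {D2} | {D3}
D1 (bracket A^-8 + 1 - A^4; 12 crossings at w = -4): V = -x^-4 + x^-3 + x^-1
D2 (bracket 1; 12 crossings at w = 0): V = 1
V(D3) = x^-1 - 1 + 2x - 2x^2 + 2x^3 - 2x^4 + x^5  [14 crossings, <D> = A^-8 - 2A^-4 + 2 - 2A^4 + 2A^8 - A^12 + A^16, w = +4]
key observation: 3 classes among 3 diagrams; unequal V(x) rules out equality


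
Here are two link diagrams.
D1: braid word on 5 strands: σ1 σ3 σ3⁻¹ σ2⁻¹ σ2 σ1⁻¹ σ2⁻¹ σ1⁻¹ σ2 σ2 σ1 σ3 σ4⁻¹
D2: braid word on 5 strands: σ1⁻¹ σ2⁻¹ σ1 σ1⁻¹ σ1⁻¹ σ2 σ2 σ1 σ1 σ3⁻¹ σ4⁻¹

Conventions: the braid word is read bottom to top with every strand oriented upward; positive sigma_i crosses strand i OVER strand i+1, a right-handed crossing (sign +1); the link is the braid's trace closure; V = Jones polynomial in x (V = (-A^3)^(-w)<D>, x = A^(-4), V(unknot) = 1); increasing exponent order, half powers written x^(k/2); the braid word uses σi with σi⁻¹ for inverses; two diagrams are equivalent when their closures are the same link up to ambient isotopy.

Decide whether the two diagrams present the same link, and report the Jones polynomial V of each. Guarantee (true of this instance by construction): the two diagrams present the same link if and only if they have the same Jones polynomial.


same link: yes
V(D1) = -x^(1/2) - x^(5/2)  [13 crossings, <D> = A^-7 + A, w = +1]
V(D2) = -x^(1/2) - x^(5/2)  (w -1, c 11, <D> = A^-13 + A^-5)
note: from 13 to 11 crossings by R-moves: one link, two diagrams


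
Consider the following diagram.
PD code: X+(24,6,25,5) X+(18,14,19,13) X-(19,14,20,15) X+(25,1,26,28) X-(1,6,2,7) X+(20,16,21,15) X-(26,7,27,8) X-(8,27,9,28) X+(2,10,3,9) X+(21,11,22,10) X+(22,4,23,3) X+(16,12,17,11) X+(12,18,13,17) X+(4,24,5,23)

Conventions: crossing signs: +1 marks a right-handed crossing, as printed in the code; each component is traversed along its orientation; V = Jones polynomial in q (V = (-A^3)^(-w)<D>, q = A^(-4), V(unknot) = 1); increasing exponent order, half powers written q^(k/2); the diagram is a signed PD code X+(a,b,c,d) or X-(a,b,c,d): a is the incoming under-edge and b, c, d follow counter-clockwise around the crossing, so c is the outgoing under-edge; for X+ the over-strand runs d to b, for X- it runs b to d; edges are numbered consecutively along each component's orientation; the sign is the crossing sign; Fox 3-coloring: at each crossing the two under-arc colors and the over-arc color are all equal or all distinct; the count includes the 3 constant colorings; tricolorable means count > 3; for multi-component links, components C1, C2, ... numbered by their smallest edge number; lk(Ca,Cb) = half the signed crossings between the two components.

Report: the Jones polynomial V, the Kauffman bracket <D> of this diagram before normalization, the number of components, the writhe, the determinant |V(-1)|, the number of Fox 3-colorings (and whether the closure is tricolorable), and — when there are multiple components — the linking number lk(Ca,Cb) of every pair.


V(q) = 1 - q + 3q^2 - 4q^3 + 5q^4 - 6q^5 + 5q^6 - 4q^7 + 3q^8 - q^9
bracket: -A^-18 + 3A^-14 - 4A^-10 + 5A^-6 - 6A^-2 + 5A^2 - 4A^6 + 3A^10 - A^14 + A^18, w = +6
1 component, writhe +6, over 14 crossings
det 33, colorings 9 of 3^14 — tricolorable
observation: V spans 9 powers of q: at least 9 crossings in any diagram


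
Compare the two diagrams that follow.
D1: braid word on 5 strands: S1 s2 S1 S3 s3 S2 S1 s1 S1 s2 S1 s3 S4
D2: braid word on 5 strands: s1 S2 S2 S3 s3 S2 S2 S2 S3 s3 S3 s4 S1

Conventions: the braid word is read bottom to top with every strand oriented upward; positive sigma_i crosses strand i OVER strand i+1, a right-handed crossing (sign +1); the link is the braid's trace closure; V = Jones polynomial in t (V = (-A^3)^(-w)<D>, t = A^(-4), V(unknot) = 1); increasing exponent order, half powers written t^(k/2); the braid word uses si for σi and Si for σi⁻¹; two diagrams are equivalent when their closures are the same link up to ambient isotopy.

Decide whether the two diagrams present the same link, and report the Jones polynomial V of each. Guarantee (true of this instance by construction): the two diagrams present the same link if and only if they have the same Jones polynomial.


equivalent: no
V(D1) = t^(-9/2) - t^(-5/2) - t^(-3/2) - t^(-1/2)  (w -3, c 13, <D> = A^-7 + A^-3 + A - A^9)
V(D2) = t^(-15/2) - t^(-7/2) - t^(-5/2) - t^(-3/2)  (w -5, c 13, <D> = A^-9 + A^-5 + A^-1 - A^15)
why: V(t) takes 2 values over 2 diagrams, fixing the grouping


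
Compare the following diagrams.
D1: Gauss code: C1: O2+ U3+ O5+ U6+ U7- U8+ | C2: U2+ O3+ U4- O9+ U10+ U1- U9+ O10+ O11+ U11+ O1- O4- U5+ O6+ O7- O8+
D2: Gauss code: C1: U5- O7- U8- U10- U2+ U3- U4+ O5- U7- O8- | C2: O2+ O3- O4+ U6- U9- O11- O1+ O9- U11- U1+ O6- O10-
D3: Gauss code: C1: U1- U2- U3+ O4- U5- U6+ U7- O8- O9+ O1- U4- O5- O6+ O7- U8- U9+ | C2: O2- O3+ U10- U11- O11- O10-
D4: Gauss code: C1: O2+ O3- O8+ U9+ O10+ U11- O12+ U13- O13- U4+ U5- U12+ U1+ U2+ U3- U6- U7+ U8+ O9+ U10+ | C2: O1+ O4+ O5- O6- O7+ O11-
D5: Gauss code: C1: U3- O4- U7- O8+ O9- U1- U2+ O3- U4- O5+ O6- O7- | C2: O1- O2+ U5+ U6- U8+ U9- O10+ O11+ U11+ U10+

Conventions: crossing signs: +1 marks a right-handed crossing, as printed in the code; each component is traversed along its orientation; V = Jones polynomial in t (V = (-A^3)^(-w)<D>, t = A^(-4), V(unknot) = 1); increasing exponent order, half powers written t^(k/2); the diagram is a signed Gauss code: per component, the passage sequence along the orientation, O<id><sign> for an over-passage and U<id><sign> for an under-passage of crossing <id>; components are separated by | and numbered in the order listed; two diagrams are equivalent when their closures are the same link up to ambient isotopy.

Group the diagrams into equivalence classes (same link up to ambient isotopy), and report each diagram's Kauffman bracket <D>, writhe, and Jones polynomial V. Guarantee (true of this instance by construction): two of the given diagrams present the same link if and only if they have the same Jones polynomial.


grouping into links: {D1} | {D2, D3, D5} | {D4}
V(D1) = -t^(3/2) - t^(7/2) + t^(9/2) - t^(11/2)  (w +5, c 11, <D> = A^-7 - A^-3 + A + A^9)
V(D2) = t^(-9/2) - t^(-5/2) - t^(-3/2) - t^(-1/2)  (w -5, c 11, <D> = A^-13 + A^-9 + A^-5 - A^3)
V(D3) = t^(-9/2) - t^(-5/2) - t^(-3/2) - t^(-1/2)  (w -5, c 11, <D> = A^-13 + A^-9 + A^-5 - A^3)
V(D4) = -t^(1/2) - t^(3/2) - t^(5/2) + t^(9/2)  [13 crossings, <D> = -A^-9 + A^-1 + A^3 + A^7, w = +3]
D5 (bracket A^-1 + A^3 + A^7 - A^15; 11 crossings at w = -1): V = t^(-9/2) - t^(-5/2) - t^(-3/2) - t^(-1/2)
why: comparing 5 Jones polynomials yields 3 groups


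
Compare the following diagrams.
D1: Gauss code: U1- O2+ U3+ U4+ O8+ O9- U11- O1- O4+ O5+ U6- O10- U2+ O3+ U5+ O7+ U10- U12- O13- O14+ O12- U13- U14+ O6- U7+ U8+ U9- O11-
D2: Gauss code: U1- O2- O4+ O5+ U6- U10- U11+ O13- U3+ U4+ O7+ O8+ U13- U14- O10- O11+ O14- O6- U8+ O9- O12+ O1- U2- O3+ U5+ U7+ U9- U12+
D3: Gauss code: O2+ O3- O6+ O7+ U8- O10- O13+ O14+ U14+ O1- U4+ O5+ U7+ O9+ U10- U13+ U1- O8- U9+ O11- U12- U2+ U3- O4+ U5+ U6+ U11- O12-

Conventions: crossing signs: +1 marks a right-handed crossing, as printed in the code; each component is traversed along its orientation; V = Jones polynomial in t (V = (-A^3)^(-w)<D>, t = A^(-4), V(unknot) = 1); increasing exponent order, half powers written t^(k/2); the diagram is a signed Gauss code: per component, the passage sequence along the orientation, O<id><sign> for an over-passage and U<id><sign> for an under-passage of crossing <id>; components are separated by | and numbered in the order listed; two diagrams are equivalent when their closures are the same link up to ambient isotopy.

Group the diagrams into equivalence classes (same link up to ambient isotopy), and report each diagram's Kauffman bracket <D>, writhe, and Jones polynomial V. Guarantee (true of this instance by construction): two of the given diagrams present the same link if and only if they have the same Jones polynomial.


equivalence classes: {D1, D2, D3}
D1 (bracket A^-16 - A^-12 + A^-8 - 2A^-4 + 2 - A^4 + A^8; 14 crossings at w = 0): V = t^-2 - t^-1 + 2 - 2t + t^2 - t^3 + t^4
V(D2) = t^-2 - t^-1 + 2 - 2t + t^2 - t^3 + t^4  (w 0, c 14, <D> = A^-16 - A^-12 + A^-8 - 2A^-4 + 2 - A^4 + A^8)
V(D3) = t^-2 - t^-1 + 2 - 2t + t^2 - t^3 + t^4  (w +2, c 14, <D> = A^-10 - A^-6 + A^-2 - 2A^2 + 2A^6 - A^10 + A^14)
observation: all 3 diagrams share one V(t), hence one class


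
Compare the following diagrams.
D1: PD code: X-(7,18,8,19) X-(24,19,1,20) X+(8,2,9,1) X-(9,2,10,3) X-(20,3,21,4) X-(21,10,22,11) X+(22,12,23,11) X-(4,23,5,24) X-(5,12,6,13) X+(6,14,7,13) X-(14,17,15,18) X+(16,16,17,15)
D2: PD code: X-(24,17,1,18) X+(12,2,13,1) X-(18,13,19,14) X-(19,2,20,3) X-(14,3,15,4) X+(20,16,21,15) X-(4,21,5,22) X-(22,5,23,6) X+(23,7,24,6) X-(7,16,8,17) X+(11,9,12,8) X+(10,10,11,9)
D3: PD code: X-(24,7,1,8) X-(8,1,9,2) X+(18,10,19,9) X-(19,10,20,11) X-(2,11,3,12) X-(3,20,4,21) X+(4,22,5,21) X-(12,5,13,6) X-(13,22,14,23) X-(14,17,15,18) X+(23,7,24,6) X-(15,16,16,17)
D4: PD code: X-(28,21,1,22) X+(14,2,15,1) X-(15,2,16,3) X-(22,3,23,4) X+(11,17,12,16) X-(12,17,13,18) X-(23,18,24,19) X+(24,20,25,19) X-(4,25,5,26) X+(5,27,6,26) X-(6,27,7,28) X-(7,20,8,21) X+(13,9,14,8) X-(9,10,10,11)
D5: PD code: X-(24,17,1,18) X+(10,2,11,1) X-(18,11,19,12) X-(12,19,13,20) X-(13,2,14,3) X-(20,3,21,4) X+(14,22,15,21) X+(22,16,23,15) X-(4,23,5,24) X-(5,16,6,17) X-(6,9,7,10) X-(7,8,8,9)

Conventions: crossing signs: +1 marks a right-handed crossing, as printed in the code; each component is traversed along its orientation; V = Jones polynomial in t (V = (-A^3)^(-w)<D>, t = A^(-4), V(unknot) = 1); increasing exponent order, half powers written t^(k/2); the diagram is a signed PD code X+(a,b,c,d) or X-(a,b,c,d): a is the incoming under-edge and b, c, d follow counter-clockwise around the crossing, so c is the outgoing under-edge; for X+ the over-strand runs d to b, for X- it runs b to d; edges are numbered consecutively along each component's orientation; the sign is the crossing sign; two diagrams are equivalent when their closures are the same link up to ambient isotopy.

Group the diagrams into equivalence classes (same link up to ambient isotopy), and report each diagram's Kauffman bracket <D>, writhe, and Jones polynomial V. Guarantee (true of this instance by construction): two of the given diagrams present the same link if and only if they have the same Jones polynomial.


equivalence classes: {D1, D2, D3, D4, D5}
D1 (bracket A^-8 + 1 - A^4; 12 crossings at w = -4): V = -t^-4 + t^-3 + t^-1
V(D2) = -t^-4 + t^-3 + t^-1  (w -2, c 12, <D> = A^-2 + A^6 - A^10)
D3 (bracket A^-14 + A^-6 - A^-2; 12 crossings at w = -6): V = -t^-4 + t^-3 + t^-1
V(D4) = -t^-4 + t^-3 + t^-1  [14 crossings, <D> = A^-8 + 1 - A^4, w = -4]
V(D5) = -t^-4 + t^-3 + t^-1  [12 crossings, <D> = A^-14 + A^-6 - A^-2, w = -6]
observation: all 5 diagrams share one V(t), hence one class


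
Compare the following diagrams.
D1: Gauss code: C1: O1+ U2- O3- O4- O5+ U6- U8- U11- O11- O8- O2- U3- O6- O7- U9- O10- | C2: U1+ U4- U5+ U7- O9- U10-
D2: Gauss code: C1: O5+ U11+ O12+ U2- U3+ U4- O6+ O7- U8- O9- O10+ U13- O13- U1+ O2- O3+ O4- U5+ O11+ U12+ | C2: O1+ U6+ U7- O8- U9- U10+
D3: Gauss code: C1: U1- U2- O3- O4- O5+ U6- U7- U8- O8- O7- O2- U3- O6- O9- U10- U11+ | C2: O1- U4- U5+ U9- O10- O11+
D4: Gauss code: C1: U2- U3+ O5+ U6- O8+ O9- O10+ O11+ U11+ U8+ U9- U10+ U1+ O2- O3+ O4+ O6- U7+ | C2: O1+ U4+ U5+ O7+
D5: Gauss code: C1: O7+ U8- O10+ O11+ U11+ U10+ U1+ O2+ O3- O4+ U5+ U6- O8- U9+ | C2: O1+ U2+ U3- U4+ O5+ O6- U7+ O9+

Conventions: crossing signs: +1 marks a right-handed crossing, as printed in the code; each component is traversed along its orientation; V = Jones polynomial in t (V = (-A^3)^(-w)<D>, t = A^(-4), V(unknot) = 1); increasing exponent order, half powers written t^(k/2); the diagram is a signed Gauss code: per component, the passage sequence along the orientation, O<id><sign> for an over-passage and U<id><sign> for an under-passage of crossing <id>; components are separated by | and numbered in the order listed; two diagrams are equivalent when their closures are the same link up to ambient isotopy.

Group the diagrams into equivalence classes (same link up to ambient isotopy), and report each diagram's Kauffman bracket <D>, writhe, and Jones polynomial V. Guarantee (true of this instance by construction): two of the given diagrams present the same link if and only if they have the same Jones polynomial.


equivalence classes: {D1, D3} | {D2} | {D4, D5}
D1 (bracket A^-15 + 2A^-7 - A^-3 + A - A^5; 11 crossings at w = -7): V = t^(-13/2) - t^(-11/2) + t^(-9/2) - 2t^(-7/2) - t^(-3/2)
D2 (bracket -A^-15 + A^-7 + A^-3 + A; 13 crossings at w = +1): V = -t^(1/2) - t^(3/2) - t^(5/2) + t^(9/2)
V(D3) = t^(-13/2) - t^(-11/2) + t^(-9/2) - 2t^(-7/2) - t^(-3/2)  (w -7, c 11, <D> = A^-15 + 2A^-7 - A^-3 + A - A^5)
D4 (bracket A^-3 + A^5 - A^9 + A^13; 11 crossings at w = +5): V = -t^(1/2) + t^(3/2) - t^(5/2) - t^(9/2)
V(D5) = -t^(1/2) + t^(3/2) - t^(5/2) - t^(9/2)  [11 crossings, <D> = A^-3 + A^5 - A^9 + A^13, w = +5]
observation: 3 classes among 5 diagrams; unequal V(t) rules out equality


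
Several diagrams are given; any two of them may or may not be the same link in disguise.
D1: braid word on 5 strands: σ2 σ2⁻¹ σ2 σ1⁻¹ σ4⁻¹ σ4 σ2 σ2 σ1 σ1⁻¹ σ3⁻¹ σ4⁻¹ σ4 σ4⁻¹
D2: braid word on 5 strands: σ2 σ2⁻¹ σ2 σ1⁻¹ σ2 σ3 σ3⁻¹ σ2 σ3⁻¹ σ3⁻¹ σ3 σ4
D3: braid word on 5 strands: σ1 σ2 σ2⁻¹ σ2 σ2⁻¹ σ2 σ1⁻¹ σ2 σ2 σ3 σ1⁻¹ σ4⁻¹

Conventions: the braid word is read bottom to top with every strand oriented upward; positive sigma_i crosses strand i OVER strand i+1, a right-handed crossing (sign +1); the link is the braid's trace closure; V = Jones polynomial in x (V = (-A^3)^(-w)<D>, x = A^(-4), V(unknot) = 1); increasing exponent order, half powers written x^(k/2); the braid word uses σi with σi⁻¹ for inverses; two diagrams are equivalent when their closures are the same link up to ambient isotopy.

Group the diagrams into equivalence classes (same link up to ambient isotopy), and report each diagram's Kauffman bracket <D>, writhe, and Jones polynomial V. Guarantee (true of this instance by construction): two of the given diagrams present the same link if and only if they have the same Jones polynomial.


equivalence classes: {D1, D2, D3}
D1 (bracket -A^-16 + A^-12 + A^-4; 14 crossings at w = 0): V = x + x^3 - x^4
V(D2) = x + x^3 - x^4  (w +2, c 12, <D> = -A^-10 + A^-6 + A^2)
V(D3) = x + x^3 - x^4  [12 crossings, <D> = -A^-10 + A^-6 + A^2, w = +2]
key observation: one V(x) for all 3 diagrams — one class (guaranteed)


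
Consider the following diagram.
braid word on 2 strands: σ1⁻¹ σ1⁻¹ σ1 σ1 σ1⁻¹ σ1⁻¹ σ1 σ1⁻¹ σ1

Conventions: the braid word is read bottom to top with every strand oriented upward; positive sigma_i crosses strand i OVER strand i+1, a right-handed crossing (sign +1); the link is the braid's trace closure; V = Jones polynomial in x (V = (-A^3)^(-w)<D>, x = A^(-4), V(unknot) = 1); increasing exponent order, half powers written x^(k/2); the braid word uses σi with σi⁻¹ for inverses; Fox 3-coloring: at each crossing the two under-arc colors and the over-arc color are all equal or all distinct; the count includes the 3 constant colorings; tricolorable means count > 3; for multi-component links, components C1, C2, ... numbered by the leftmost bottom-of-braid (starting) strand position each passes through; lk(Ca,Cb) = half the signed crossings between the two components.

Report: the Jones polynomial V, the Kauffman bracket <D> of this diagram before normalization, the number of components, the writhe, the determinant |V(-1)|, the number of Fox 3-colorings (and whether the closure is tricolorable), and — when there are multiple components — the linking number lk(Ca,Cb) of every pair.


V = 1
<D> = -A^-3 (w = -1)
1 component over 9 crossings, w = -1
3 Fox colorings among 3^9, |V(-1)| = 1: not tricolorable
why: w = -1 shifts under R1 moves; the (-A^3)^(1) factor cancels that in V


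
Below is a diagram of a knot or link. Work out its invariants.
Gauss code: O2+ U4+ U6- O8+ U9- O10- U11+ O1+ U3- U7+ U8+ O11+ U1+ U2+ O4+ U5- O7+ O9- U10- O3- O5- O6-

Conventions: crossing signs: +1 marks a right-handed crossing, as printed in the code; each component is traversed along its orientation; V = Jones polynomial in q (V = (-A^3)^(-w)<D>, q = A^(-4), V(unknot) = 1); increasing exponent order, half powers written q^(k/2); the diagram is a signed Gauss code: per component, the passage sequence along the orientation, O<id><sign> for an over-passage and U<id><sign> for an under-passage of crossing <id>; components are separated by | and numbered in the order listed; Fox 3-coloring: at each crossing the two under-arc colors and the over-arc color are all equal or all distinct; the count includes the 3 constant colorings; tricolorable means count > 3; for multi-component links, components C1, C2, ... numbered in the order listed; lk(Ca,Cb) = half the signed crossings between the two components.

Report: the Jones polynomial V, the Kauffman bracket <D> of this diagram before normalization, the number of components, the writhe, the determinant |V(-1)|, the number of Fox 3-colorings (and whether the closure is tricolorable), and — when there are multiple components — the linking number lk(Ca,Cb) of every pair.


V(q) = q + q^3 - q^4
bracket: A^-13 - A^-9 - A^-1, w = +1
1 component, writhe +1, over 11 crossings
det 3, colorings 9 of 3^11 — tricolorable
observation: the span of V is 3, forcing >= 3 crossings in any diagram


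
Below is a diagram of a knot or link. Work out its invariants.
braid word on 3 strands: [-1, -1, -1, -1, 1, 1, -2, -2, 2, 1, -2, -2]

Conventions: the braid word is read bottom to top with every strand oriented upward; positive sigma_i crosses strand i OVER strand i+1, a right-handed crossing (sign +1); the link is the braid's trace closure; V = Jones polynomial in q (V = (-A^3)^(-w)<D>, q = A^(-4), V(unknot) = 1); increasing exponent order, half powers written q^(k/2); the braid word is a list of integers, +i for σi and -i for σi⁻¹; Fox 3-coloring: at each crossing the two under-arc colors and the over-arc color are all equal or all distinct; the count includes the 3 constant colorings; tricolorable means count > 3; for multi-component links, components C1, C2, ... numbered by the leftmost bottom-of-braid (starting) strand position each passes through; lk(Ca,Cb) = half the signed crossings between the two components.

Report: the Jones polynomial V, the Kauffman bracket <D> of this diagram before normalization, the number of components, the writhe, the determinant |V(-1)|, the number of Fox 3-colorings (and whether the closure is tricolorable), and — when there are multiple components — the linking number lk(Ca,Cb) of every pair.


V(q) = -q^-6 + q^-5 - q^-4 + 2q^-3 - q^-2 + q^-1
bracket: A^-8 - A^-4 + 2 - A^4 + A^8 - A^12, w = -4
1 component, writhe -4, over 12 crossings
det 7, colorings 3 of 3^12 — not tricolorable
observation: det 7 = |V(-1)|; not divisible by 3, so not tricolorable


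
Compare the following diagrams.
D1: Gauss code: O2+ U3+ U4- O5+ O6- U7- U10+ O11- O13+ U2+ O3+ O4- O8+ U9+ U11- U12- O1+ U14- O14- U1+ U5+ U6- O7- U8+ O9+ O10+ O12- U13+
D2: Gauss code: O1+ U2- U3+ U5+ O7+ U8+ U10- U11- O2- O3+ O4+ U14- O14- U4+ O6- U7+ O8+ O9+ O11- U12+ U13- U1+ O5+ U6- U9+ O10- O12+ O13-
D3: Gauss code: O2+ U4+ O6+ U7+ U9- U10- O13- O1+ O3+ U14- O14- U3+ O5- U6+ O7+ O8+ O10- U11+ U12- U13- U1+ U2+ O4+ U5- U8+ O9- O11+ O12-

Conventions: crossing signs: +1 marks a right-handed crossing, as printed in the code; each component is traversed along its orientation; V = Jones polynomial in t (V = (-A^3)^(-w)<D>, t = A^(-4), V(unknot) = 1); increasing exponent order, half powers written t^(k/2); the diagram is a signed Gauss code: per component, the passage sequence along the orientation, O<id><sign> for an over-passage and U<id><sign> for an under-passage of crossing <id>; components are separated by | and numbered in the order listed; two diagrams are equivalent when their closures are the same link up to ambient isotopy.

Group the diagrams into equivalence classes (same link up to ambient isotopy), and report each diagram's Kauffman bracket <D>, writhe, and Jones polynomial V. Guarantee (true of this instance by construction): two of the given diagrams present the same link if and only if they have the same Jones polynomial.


equivalence classes: {D1, D2, D3}
D1 (bracket A^-14 - 2A^-10 + 2A^-6 - 2A^-2 + 2A^2 - A^6 + A^10; 14 crossings at w = +2): V = t^-1 - 1 + 2t - 2t^2 + 2t^3 - 2t^4 + t^5
V(D2) = t^-1 - 1 + 2t - 2t^2 + 2t^3 - 2t^4 + t^5  (w +2, c 14, <D> = A^-14 - 2A^-10 + 2A^-6 - 2A^-2 + 2A^2 - A^6 + A^10)
V(D3) = t^-1 - 1 + 2t - 2t^2 + 2t^3 - 2t^4 + t^5  [14 crossings, <D> = A^-14 - 2A^-10 + 2A^-6 - 2A^-2 + 2A^2 - A^6 + A^10, w = +2]
key observation: all 3 diagrams share one V(t), hence one class


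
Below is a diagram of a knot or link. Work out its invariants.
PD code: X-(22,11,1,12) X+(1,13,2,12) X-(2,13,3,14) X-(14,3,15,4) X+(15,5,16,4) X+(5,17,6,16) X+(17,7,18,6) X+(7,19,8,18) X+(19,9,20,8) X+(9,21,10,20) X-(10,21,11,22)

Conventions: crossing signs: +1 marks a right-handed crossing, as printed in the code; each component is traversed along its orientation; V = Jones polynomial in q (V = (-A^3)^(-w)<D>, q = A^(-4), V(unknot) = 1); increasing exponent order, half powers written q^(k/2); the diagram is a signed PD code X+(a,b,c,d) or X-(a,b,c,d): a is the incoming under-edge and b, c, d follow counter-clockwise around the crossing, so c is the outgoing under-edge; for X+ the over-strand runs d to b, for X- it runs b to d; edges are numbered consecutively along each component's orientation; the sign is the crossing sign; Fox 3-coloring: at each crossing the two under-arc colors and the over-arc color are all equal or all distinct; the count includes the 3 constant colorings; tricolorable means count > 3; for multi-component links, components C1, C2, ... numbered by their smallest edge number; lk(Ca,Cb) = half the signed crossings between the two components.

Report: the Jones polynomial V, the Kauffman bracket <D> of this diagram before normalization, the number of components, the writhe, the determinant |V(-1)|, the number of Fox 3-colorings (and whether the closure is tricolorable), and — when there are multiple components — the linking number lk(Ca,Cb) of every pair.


V(q) = q + q^3 - q^4
bracket: A^-7 - A^-3 - A^5, w = +3
1 component, writhe +3, over 11 crossings
det 3, colorings 9 of 3^11 — tricolorable
observation: w = +3 shifts under R1 moves; the (-A^3)^(-3) factor cancels that in V


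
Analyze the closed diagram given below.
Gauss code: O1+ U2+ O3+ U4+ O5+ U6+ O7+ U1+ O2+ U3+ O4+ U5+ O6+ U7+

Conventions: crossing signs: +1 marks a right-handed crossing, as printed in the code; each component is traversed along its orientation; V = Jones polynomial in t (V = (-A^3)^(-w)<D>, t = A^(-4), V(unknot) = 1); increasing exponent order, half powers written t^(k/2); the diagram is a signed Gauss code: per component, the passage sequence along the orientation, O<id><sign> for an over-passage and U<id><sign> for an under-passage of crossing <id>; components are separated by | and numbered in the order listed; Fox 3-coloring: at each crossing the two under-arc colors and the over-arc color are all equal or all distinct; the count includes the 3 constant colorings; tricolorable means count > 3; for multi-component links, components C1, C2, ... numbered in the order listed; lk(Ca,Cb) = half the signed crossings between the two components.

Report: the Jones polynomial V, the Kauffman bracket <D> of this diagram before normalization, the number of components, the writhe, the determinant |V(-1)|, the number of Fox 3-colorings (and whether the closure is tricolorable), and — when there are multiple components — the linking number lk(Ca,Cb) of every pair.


V(t) = t^3 + t^5 - t^6 + t^7 - t^8 + t^9 - t^10
bracket: A^-19 - A^-15 + A^-11 - A^-7 + A^-3 - A - A^9, w = +7
1 component, writhe +7, over 7 crossings
det 7, colorings 3 of 3^7 — not tricolorable
observation: w = +7 shifts under R1 moves; the (-A^3)^(-7) factor cancels that in V


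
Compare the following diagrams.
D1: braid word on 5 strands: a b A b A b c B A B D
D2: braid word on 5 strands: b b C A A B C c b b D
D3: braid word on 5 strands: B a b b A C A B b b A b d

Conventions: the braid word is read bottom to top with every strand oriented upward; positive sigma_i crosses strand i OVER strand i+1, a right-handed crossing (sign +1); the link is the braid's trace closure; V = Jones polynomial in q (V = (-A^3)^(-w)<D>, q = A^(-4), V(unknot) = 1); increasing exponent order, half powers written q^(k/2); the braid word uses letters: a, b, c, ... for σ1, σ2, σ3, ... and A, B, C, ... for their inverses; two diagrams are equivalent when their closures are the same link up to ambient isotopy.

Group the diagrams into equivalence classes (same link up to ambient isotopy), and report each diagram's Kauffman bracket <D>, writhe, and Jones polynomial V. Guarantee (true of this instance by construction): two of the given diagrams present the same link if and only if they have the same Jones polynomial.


equivalence classes: {D1} | {D2, D3}
D1 (bracket A^-9 - A^-5 + 2A^-1 - A^3 + 2A^7 - A^11; 11 crossings at w = -1): V = q^(-7/2) - 2q^(-5/2) + q^(-3/2) - 2q^(-1/2) + q^(1/2) - q^(3/2)
V(D2) = -q^(-3/2) - 2q^(1/2) + q^(3/2) - q^(5/2) + q^(7/2)  [11 crossings, <D> = -A^-17 + A^-13 - A^-9 + 2A^-5 + A^3, w = -1]
D3 (bracket -A^-11 + A^-7 - A^-3 + 2A + A^9; 13 crossings at w = +1): V = -q^(-3/2) - 2q^(1/2) + q^(3/2) - q^(5/2) + q^(7/2)
key observation: comparing 3 Jones polynomials yields 2 groups


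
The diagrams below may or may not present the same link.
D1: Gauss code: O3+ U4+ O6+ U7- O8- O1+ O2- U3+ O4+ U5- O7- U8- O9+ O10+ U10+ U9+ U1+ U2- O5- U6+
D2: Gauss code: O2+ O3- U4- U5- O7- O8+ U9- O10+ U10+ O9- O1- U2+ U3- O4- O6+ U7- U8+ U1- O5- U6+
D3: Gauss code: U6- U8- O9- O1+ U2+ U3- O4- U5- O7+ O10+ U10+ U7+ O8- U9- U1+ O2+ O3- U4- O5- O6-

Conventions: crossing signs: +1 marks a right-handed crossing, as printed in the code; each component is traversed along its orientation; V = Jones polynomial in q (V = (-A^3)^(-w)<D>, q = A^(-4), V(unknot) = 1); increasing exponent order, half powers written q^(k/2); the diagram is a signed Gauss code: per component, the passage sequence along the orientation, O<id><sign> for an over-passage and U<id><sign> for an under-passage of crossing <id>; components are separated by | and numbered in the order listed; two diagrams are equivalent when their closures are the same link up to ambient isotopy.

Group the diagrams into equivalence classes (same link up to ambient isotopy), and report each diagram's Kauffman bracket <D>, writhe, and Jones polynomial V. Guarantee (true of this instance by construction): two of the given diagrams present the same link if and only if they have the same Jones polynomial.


classes: {D1} | {D2} | {D3}
V(D1) = -q^-3 + 2q^-2 - 2q^-1 + 3 - 2q + 2q^2 - q^3  [10 crossings, <D> = -A^-6 + 2A^-2 - 2A^2 + 3A^6 - 2A^10 + 2A^14 - A^18, w = +2]
V(D2) = 1  [10 crossings, <D> = A^-6, w = -2]
V(D3) = -q^-4 + q^-3 + q^-1  (w -2, c 10, <D> = A^-2 + A^6 - A^10)
insight: V(q) takes 3 values over 3 diagrams, fixing the grouping


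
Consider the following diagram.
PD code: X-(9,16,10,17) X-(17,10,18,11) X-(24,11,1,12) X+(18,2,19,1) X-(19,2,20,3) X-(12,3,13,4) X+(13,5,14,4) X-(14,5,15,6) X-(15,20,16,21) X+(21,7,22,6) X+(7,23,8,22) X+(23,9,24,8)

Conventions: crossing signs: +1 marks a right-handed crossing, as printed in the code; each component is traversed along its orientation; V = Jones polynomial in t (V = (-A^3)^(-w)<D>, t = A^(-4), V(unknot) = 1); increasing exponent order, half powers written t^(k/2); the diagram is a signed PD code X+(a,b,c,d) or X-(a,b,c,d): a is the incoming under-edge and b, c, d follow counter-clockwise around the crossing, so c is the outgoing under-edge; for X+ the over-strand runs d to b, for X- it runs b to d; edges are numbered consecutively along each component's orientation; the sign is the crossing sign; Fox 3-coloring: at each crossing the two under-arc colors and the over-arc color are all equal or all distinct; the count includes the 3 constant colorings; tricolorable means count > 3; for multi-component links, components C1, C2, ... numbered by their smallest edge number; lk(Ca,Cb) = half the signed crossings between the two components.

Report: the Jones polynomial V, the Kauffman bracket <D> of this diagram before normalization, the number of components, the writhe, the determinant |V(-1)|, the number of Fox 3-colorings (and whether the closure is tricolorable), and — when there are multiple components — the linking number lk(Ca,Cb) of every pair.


V(t) = -t^-5 + t^-4 - t^-3 + 2t^-2 - t^-1 + 2 - t
bracket: -A^-10 + 2A^-6 - A^-2 + 2A^2 - A^6 + A^10 - A^14, w = -2
1 component, writhe -2, over 12 crossings
det 9, colorings 9 of 3^12 — tricolorable
observation: w = -2 shifts under R1 moves; the (-A^3)^(2) factor cancels that in V


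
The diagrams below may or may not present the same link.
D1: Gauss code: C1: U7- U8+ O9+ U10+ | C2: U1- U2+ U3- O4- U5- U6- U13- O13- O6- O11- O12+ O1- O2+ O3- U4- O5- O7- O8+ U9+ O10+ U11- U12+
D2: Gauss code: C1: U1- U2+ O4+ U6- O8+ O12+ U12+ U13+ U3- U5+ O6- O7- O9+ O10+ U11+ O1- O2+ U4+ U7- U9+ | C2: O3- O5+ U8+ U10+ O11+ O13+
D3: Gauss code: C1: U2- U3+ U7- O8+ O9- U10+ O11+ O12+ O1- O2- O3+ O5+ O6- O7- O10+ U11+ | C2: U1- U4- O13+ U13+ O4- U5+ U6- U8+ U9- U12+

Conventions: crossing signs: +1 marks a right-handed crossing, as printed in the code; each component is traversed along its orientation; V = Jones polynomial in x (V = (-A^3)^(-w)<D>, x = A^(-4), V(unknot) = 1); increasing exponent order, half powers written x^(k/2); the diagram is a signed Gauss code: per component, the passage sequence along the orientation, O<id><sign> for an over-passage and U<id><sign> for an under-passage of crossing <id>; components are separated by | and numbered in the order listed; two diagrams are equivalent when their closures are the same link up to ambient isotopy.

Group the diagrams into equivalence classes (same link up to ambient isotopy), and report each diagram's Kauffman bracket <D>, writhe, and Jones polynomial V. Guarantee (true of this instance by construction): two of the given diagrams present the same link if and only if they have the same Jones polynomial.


classes: {D1} | {D2} | {D3}
V(D1) = x^(-7/2) - x^(-5/2) + x^(-3/2) - 2x^(-1/2) - x^(3/2)  [13 crossings, <D> = A^-15 + 2A^-7 - A^-3 + A - A^5, w = -3]
V(D2) = -x^(1/2) + x^(3/2) - x^(5/2) - x^(9/2)  (w +5, c 13, <D> = A^-3 + A^5 - A^9 + A^13)
D3 (bracket A + A^5; 13 crossings at w = +1): V = -x^(-1/2) - x^(1/2)
note: V(x) takes 3 values over 3 diagrams, fixing the grouping


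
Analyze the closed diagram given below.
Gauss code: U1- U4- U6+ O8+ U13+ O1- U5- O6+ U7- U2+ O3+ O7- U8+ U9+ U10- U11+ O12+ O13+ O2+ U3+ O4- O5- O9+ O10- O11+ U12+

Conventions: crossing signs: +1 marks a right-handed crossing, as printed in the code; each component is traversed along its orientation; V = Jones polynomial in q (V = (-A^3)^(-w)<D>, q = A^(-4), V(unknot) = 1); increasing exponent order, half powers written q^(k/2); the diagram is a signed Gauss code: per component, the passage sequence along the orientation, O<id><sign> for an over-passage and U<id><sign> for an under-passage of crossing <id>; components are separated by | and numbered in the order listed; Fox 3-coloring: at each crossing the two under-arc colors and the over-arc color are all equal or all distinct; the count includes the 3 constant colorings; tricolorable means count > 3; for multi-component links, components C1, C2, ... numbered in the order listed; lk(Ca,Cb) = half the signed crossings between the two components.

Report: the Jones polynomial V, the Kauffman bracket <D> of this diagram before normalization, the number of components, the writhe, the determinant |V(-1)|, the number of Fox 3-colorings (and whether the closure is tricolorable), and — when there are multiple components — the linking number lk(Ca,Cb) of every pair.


V(q) = q - q^2 + 2q^3 - q^4 + q^5 - q^6
bracket: A^-15 - A^-11 + A^-7 - 2A^-3 + A - A^5, w = +3
1 component, writhe +3, over 13 crossings
det 7, colorings 3 of 3^13 — not tricolorable
observation: the span of V is 5, forcing >= 5 crossings in any diagram


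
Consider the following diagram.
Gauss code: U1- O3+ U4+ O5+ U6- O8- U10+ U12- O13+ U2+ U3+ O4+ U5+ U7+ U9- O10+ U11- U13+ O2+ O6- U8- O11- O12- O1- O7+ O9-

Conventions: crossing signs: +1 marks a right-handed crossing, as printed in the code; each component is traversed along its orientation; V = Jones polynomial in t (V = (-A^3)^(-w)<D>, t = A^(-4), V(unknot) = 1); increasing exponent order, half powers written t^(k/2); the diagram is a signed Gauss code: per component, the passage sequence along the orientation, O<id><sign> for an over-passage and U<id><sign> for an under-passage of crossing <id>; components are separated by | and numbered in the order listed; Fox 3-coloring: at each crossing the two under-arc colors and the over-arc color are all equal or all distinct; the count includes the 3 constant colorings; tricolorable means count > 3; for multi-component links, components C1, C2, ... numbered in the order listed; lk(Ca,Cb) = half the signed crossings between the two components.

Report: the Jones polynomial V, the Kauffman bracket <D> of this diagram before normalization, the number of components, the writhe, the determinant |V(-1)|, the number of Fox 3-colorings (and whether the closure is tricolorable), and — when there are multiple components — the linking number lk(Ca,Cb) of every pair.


Jones polynomial: V(t) = -t^-2 + 2t^-1 - 3 + 5t - 4t^2 + 5t^3 - 4t^4 + 2t^5 - t^6
<D> = A^-21 - 2A^-17 + 4A^-13 - 5A^-9 + 4A^-5 - 5A^-1 + 3A^3 - 2A^7 + A^11; writhe +1
components 1, writhe +1 (13 crossings)
3-colorings: 9 of 3^13, det 27 — tricolorable
note: w = +1 shifts under R1 moves; the (-A^3)^(-1) factor cancels that in V


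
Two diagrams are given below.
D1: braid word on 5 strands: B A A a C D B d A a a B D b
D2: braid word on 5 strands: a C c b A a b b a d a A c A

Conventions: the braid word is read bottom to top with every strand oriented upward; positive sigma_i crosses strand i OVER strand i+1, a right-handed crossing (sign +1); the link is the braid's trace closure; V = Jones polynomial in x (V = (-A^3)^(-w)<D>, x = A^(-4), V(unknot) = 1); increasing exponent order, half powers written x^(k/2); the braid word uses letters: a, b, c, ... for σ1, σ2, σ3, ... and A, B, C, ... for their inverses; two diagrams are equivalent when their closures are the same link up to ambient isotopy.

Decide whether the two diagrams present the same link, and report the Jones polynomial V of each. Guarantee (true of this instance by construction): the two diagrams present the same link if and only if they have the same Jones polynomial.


equivalent: no
V(D1) = 1  (w -4, c 14, <D> = A^-12)
V(D2) = x + x^3 - x^4  (w +6, c 14, <D> = -A^2 + A^6 + A^14)
why: V(x) takes 2 values over 2 diagrams, fixing the grouping


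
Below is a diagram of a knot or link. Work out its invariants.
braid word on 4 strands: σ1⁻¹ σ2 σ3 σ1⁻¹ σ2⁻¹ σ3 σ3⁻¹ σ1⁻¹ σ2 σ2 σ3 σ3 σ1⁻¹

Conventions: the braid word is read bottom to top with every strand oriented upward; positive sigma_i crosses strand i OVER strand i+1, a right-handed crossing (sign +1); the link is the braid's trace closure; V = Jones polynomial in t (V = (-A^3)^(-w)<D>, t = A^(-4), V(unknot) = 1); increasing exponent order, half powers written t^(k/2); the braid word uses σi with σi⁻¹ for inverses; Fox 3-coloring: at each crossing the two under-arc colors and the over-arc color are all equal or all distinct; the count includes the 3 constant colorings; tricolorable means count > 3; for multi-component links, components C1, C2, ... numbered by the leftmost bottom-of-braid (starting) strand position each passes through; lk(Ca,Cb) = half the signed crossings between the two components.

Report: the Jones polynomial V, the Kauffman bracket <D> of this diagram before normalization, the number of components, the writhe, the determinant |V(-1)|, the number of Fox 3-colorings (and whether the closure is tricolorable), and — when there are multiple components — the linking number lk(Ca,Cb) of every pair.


V(t) = -t^-3 + 2t^-2 - 2t^-1 + 3 - 2t + 2t^2 - t^3
bracket: A^-9 - 2A^-5 + 2A^-1 - 3A^3 + 2A^7 - 2A^11 + A^15, w = +1
1 component, writhe +1, over 13 crossings
det 13, colorings 3 of 3^13 — not tricolorable
observation: V is palindromic (span 6, det 13): t -> 1/t fixes it; necessary, not sufficient, for amphichirality


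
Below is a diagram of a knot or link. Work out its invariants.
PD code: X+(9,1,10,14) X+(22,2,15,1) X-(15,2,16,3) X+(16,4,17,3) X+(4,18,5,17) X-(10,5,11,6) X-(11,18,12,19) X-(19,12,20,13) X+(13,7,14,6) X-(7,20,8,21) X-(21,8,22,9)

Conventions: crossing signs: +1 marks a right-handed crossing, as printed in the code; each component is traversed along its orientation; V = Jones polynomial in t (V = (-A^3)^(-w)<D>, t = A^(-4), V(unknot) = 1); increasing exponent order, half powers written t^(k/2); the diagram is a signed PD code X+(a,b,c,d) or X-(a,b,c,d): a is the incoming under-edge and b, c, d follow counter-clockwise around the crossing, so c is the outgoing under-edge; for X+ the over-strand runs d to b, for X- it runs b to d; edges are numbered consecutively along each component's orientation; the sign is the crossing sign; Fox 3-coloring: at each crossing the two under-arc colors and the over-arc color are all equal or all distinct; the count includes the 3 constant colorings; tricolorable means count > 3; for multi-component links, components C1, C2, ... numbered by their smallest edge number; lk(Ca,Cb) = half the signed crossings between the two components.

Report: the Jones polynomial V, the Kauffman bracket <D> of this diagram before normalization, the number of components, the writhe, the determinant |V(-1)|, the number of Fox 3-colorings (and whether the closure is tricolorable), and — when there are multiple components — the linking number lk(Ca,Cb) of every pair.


V = -t^(-9/2) + 2t^(-7/2) - 3t^(-5/2) + 3t^(-3/2) - 4t^(-1/2) + 2t^(1/2) - 2t^(3/2) + t^(5/2)
<D> = -A^-13 + 2A^-9 - 2A^-5 + 4A^-1 - 3A^3 + 3A^7 - 2A^11 + A^15 (w = -1)
2 components over 11 crossings, w = -1
lk(C1,C2): -1
9 Fox colorings among 3^11, |V(-1)| = 18: tricolorable
why: w = -1 shifts under R1 moves; the (-A^3)^(1) factor cancels that in V
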